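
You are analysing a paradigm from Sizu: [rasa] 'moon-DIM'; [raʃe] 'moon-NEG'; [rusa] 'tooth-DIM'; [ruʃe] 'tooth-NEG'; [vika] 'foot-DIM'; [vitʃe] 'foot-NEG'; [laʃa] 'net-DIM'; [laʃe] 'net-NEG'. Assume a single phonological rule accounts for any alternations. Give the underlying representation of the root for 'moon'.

/ras/

The stem for 'moon' ends in [s] in [rasa] but [ʃ] in [raʃe].
But 'net' keeps [ʃ] in both environments ([laʃa], [laʃe]), so there is no rule changing /ʃ/ to [s] before the DIM suffix.
The alternation reflects palatalization before a front vowel: /k/ and /s/ become palato-alveolar [tʃ] and [ʃ] before a front vowel. /s/ is underlying.
So 'moon' = /ras/.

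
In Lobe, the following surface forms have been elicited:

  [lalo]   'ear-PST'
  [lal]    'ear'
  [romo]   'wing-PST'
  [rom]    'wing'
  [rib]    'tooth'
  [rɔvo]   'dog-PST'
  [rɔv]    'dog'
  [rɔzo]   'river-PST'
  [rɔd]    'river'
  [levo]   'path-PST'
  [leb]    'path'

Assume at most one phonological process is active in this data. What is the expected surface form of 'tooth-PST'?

[rivo]

'path' shows [v] ~ [b] at the end of the stem ([levo] vs [leb]).
Compare 'dog', with invariant [v] in [rɔvo] and [rɔv]: an analysis with underlying /v/ and a rule producing [b] in isolation would wrongly predict alternation here too.
The underlying segment must be /b/; voiced stops become fricatives between vowels, yielding [v] there.
From [rib] the stem 'tooth' is /rib/; between vowels this yields [rivo].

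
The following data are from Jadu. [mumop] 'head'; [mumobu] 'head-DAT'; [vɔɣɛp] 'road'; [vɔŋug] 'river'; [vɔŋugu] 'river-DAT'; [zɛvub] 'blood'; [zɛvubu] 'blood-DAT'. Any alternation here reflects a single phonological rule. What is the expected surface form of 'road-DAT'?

In [mumop] and [mumobu] the final segment of 'head' alternates: [p] ~ [b].
Compare 'blood', with invariant [b] in [zɛvub] and [zɛvubu]: an analysis with underlying /b/ and a rule producing [p] in isolation would wrongly predict alternation here too.
The underlying segment must be /p/; voiceless stops become voiced between vowels, yielding [b] there.
From [vɔɣɛp] the stem 'road' is /vɔɣɛp/; between vowels this yields [vɔɣɛbu].

[vɔɣɛbu]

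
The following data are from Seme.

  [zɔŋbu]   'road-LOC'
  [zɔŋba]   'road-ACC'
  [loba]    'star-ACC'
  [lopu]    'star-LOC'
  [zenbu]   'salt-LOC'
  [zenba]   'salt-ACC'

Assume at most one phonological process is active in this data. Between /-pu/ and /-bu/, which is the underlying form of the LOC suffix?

The LOC suffix surfaces as [-bu] and [-pu], depending on the final segment of the stem.
The ACC suffix, which begins with [b], is invariant after every stem; so [b] is not altered by any rule here.
So the underlying form is /-pu/, and voiceless stops become voiced after a nasal.

/-pu/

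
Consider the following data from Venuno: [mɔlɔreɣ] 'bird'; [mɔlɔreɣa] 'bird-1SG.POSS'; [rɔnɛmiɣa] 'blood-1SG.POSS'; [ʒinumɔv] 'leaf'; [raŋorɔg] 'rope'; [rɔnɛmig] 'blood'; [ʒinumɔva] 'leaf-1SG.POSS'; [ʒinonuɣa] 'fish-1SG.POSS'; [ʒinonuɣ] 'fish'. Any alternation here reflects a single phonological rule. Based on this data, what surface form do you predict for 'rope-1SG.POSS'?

'blood' shows [ɣ] ~ [g] at the end of the stem ([rɔnɛmiɣa] vs [rɔnɛmig]).
The stem 'bird' ([mɔlɔreɣa], [mɔlɔreɣ]) shows [ɣ] unchanged in both environments, so [ɣ] cannot be basic with [g] derived in isolation.
Therefore /g/ is basic and [ɣ] is derived by intervocalic spirantization (voiced stops become fricatives between vowels).
The one attested form of 'rope', [raŋorɔg], shows underlying /raŋorɔg/. Applying the same rule between vowels gives [raŋorɔɣa].

[raŋorɔɣa]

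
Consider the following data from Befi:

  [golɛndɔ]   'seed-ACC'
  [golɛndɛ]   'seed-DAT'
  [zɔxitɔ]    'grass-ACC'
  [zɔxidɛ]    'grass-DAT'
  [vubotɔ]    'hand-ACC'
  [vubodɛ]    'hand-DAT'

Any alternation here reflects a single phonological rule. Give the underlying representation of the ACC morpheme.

The ACC morpheme has two allomorphs, [-dɔ] and [-tɔ].
The DAT suffix, which begins with [d], is invariant after every stem; so [d] is not altered by any rule here.
So the underlying form is /-tɔ/, and voiceless stops become voiced after a nasal.

/-tɔ/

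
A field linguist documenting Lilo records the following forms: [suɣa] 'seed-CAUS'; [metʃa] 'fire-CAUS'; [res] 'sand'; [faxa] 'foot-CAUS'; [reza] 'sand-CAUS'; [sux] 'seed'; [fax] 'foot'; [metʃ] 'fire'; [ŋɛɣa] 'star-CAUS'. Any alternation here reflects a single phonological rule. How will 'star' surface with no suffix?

[ŋɛx]

In [sux] and [suɣa] the final segment of 'seed' alternates: [x] ~ [ɣ].
But 'foot' keeps [x] in both environments ([fax], [faxa]), so there is no rule changing /x/ to [ɣ] before the CAUS suffix.
So /ɣ/ is underlying, and a rule of word-final obstruent devoicing — voiced obstruents become voiceless word-finally — gives [x].
From [ŋɛɣa] the stem 'star' is /ŋɛɣ/; word-finally this yields [ŋɛx].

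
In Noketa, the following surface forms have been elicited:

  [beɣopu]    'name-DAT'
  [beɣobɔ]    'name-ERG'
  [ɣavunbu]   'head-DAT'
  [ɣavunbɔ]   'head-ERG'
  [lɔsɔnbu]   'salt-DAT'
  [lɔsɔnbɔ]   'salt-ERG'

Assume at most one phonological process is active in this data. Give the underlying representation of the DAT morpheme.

/-pu/

The DAT suffix surfaces as [-bu] and [-pu], depending on the final segment of the stem.
The ERG suffix, which begins with [b], is invariant after every stem; so [b] is not altered by any rule here.
The DAT suffix is therefore /-pu/ underlyingly, with post-nasal voicing: voiceless stops become voiced after a nasal.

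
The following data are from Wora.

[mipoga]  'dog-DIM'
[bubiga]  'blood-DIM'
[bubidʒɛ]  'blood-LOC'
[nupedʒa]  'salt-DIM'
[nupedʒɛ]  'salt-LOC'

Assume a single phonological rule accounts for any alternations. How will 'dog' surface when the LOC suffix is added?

[mipodʒɛ]

The root 'blood' surfaces as [bubiga] and [bubidʒɛ], with a stem-final [g] ~ [dʒ] alternation.
The stem 'salt' ([nupedʒa], [nupedʒɛ]) shows [dʒ] unchanged in both environments, so [dʒ] cannot be basic with [g] derived before the DIM suffix.
The underlying segment must be /g/; /g/ becomes palato-alveolar [dʒ] before a front vowel, yielding [dʒ] there.
From [mipoga] the stem 'dog' is /mipog/; before a front vowel this yields [mipodʒɛ].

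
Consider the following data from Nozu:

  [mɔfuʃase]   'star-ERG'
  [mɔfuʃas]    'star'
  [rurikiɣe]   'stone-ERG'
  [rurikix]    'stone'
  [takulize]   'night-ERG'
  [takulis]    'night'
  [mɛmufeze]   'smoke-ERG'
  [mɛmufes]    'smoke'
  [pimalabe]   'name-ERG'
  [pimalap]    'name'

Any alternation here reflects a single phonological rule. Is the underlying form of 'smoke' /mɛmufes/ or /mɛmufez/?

/mɛmufez/

The root 'smoke' surfaces as [mɛmufeze] and [mɛmufes], with a stem-final [z] ~ [s] alternation.
If /s/ were underlying and a rule turned it into [z] before the ERG suffix, 'star' would also alternate; but it has [s] in both [mɔfuʃase] and [mɔfuʃas].
So /z/ is underlying, and a rule of word-final obstruent devoicing — voiced obstruents become voiceless word-finally — gives [s].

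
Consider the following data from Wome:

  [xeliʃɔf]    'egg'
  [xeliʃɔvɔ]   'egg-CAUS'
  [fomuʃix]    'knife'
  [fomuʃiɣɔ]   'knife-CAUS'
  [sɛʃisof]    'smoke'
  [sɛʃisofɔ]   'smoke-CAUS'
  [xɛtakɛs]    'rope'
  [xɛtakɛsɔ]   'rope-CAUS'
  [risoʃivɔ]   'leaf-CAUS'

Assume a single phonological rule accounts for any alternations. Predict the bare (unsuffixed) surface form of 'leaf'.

[risoʃif]

In [xeliʃɔf] and [xeliʃɔvɔ] the final segment of 'egg' alternates: [f] ~ [v].
If /f/ were underlying and a rule turned it into [v] before the CAUS suffix, 'smoke' would also alternate; but it has [f] in both [sɛʃisof] and [sɛʃisofɔ].
Therefore /v/ is basic and [f] is derived by word-final obstruent devoicing (voiced obstruents become voiceless word-finally).
From [risoʃivɔ] the stem 'leaf' is /risoʃiv/; word-finally this yields [risoʃif].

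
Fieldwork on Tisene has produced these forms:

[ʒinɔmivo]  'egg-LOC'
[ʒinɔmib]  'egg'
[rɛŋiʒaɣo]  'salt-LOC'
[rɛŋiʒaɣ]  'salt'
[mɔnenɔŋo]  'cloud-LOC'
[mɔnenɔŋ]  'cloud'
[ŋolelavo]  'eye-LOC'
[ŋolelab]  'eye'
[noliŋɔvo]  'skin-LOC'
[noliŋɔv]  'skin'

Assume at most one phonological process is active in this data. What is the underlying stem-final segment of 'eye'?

/b/

In [ŋolelavo] and [ŋolelab] the final segment of 'eye' alternates: [v] ~ [b].
Compare 'skin', with invariant [v] in [noliŋɔvo] and [noliŋɔv]: an analysis with underlying /v/ and a rule producing [b] in isolation would wrongly predict alternation here too.
The alternation reflects intervocalic spirantization: voiced stops become fricatives between vowels. /b/ is underlying.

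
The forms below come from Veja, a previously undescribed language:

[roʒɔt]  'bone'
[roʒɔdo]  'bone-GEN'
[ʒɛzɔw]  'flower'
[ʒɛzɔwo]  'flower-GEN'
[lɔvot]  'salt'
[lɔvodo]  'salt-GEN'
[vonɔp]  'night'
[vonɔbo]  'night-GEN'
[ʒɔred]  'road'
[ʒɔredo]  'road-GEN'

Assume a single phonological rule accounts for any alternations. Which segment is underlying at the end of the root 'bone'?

The stem for 'bone' ends in [t] in [roʒɔt] but [d] in [roʒɔdo].
The stem 'road' ([ʒɔred], [ʒɔredo]) shows [d] unchanged in both environments, so [d] cannot be basic with [t] derived in isolation.
Therefore /t/ is basic and [d] is derived by intervocalic voicing (voiceless stops become voiced between vowels).

/t/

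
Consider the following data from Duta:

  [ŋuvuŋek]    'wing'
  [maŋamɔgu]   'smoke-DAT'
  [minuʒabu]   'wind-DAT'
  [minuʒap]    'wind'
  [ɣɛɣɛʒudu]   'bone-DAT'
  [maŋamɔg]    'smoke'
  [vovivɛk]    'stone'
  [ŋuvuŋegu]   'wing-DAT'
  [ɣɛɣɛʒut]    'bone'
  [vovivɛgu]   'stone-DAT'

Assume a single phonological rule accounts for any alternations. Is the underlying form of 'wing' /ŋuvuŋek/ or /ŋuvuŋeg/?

/ŋuvuŋek/

The stem for 'wing' ends in [g] in [ŋuvuŋegu] but [k] in [ŋuvuŋek].
The stem 'smoke' ([maŋamɔgu], [maŋamɔg]) shows [g] unchanged in both environments, so [g] cannot be basic with [k] derived in isolation.
Therefore /k/ is basic and [g] is derived by intervocalic voicing (voiceless stops become voiced between vowels).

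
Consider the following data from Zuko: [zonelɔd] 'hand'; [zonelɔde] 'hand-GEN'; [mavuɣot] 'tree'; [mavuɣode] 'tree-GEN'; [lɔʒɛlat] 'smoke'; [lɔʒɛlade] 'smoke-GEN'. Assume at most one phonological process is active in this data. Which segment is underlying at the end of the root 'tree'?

The stem for 'tree' ends in [t] in [mavuɣot] but [d] in [mavuɣode].
Compare 'hand', with invariant [d] in [zonelɔd] and [zonelɔde]: an analysis with underlying /d/ and a rule producing [t] in isolation would wrongly predict alternation here too.
The alternation reflects intervocalic voicing: voiceless stops become voiced between vowels. /t/ is underlying.

/t/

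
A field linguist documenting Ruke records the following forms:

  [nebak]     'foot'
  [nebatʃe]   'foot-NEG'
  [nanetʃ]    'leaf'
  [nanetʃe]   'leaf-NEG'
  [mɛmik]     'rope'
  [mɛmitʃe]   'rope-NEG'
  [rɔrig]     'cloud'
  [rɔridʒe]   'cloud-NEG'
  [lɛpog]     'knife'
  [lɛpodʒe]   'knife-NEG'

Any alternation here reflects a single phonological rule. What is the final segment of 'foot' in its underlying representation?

'foot' shows [k] ~ [tʃ] at the end of the stem ([nebak] vs [nebatʃe]).
But 'leaf' keeps [tʃ] in both environments ([nanetʃ], [nanetʃe]), so there is no rule changing /tʃ/ to [k] in isolation.
The underlying segment must be /k/; /k/ and /g/ become palato-alveolar [tʃ] and [dʒ] before a front vowel, yielding [tʃ] there.

/k/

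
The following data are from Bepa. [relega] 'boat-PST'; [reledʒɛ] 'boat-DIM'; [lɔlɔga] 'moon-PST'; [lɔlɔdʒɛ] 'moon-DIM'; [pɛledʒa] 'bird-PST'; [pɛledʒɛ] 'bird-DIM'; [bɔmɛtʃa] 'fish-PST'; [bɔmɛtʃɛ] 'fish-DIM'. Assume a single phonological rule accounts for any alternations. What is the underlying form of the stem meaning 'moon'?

/lɔlɔg/

In [lɔlɔga] and [lɔlɔdʒɛ] the final segment of 'moon' alternates: [g] ~ [dʒ].
The stem 'bird' ([pɛledʒa], [pɛledʒɛ]) shows [dʒ] unchanged in both environments, so [dʒ] cannot be basic with [g] derived before the PST suffix.
So /g/ is underlying, and a rule of palatalization before a front vowel — /g/ becomes palato-alveolar [dʒ] before a front vowel — gives [dʒ].
Hence 'moon' is /lɔlɔg/ underlyingly.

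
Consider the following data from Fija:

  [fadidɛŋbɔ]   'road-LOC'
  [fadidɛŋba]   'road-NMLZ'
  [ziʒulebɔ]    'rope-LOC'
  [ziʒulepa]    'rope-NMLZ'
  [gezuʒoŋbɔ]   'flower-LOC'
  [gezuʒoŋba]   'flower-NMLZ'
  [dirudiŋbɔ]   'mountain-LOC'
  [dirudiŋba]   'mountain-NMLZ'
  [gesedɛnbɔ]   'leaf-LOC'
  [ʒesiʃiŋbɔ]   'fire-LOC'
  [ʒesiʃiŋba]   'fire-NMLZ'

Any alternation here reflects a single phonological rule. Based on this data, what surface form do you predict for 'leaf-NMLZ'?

The NMLZ suffix surfaces as [-ba] and [-pa], depending on the final segment of the stem.
By contrast the LOC suffix keeps its initial [b] throughout — that segment must be underlying.
The NMLZ suffix is therefore /-pa/ underlyingly, with post-nasal voicing: voiceless stops become voiced after a nasal.
After 'leaf', which ends in a nasal, the suffix surfaces as [-ba], giving [gesedɛnba].

[gesedɛnba]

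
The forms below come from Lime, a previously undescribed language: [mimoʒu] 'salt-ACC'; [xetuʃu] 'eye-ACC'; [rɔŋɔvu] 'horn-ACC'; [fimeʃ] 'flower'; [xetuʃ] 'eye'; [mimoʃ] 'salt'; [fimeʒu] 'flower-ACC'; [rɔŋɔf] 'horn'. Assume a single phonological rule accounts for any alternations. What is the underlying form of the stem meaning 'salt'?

In [mimoʒu] and [mimoʃ] the final segment of 'salt' alternates: [ʒ] ~ [ʃ].
Compare 'eye', with invariant [ʃ] in [xetuʃu] and [xetuʃ]: an analysis with underlying /ʃ/ and a rule producing [ʒ] before the ACC suffix would wrongly predict alternation here too.
Therefore /ʒ/ is basic and [ʃ] is derived by word-final obstruent devoicing (voiced obstruents become voiceless word-finally).
The underlying form of 'salt' is therefore /mimoʒ/.

/mimoʒ/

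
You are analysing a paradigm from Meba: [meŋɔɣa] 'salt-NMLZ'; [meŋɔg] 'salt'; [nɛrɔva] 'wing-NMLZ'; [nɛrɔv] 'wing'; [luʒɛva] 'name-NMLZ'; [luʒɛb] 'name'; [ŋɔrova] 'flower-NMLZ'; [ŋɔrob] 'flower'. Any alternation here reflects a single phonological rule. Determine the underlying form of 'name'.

/luʒɛb/

The stem for 'name' ends in [v] in [luʒɛva] but [b] in [luʒɛb].
Compare 'wing', with invariant [v] in [nɛrɔva] and [nɛrɔv]: an analysis with underlying /v/ and a rule producing [b] in isolation would wrongly predict alternation here too.
Therefore /b/ is basic and [v] is derived by intervocalic spirantization (voiced stops become fricatives between vowels).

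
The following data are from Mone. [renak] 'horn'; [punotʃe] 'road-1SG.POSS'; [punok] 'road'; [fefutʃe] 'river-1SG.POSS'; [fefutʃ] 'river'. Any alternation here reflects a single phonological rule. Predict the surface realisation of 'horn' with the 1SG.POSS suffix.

'road' shows [tʃ] ~ [k] at the end of the stem ([punotʃe] vs [punok]).
Compare 'river', with invariant [tʃ] in [fefutʃe] and [fefutʃ]: an analysis with underlying /tʃ/ and a rule producing [k] in isolation would wrongly predict alternation here too.
Therefore /k/ is basic and [tʃ] is derived by palatalization before a front vowel (/k/ becomes palato-alveolar [tʃ] before a front vowel).
From [renak] the stem 'horn' is /renak/; before a front vowel this yields [renatʃe].

[renatʃe]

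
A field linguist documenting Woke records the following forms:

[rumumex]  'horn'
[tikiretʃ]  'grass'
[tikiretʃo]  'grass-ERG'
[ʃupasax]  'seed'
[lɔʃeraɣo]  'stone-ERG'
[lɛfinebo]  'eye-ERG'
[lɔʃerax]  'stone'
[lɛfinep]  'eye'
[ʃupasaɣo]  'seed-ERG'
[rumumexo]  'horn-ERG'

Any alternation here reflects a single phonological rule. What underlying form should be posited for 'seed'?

The root 'seed' surfaces as [ʃupasax] and [ʃupasaɣo], with a stem-final [x] ~ [ɣ] alternation.
The stem 'horn' ([rumumex], [rumumexo]) shows [x] unchanged in both environments, so [x] cannot be basic with [ɣ] derived before the ERG suffix.
The alternation reflects word-final obstruent devoicing: voiced obstruents become voiceless word-finally. /ɣ/ is underlying.
The underlying form of 'seed' is therefore /ʃupasaɣ/.

/ʃupasaɣ/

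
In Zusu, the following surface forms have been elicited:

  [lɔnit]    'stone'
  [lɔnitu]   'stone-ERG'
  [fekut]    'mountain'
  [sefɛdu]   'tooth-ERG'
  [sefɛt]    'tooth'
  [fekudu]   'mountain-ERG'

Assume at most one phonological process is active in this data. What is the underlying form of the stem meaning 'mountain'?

The stem for 'mountain' ends in [t] in [fekut] but [d] in [fekudu].
But 'stone' keeps [t] in both environments ([lɔnit], [lɔnitu]), so there is no rule changing /t/ to [d] before the ERG suffix.
So /d/ is underlying, and a rule of word-final obstruent devoicing — voiced obstruents become voiceless word-finally — gives [t].

/fekud/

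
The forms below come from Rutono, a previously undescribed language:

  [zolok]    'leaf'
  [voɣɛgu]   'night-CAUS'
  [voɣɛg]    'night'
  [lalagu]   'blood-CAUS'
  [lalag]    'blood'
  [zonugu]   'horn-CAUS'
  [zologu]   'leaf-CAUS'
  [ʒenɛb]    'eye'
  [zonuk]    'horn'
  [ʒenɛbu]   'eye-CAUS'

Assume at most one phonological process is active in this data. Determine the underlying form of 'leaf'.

'leaf' shows [k] ~ [g] at the end of the stem ([zolok] vs [zologu]).
Compare 'night', with invariant [g] in [voɣɛg] and [voɣɛgu]: an analysis with underlying /g/ and a rule producing [k] in isolation would wrongly predict alternation here too.
The alternation reflects intervocalic voicing: voiceless stops become voiced between vowels. /k/ is underlying.

/zolok/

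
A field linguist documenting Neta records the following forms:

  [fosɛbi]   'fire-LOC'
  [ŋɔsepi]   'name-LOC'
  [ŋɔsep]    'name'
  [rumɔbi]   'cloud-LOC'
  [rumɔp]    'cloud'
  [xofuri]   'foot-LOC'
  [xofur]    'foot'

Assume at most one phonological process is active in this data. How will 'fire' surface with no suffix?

[fosɛp]

The stem for 'cloud' ends in [b] in [rumɔbi] but [p] in [rumɔp].
Compare 'name', with invariant [p] in [ŋɔsepi] and [ŋɔsep]: an analysis with underlying /p/ and a rule producing [b] before the LOC suffix would wrongly predict alternation here too.
Therefore /b/ is basic and [p] is derived by word-final obstruent devoicing (voiced obstruents become voiceless word-finally).
The one attested form of 'fire', [fosɛbi], shows underlying /fosɛb/. Applying the same rule word-finally gives [fosɛp].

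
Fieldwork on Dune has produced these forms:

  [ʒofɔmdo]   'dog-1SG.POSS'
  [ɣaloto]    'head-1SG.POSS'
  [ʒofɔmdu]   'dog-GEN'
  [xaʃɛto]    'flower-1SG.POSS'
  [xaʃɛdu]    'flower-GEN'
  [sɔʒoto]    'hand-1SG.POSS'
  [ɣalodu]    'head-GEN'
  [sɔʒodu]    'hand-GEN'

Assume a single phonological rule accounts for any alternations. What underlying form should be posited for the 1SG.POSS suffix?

The 1SG.POSS suffix surfaces as [-do] and [-to], depending on the final segment of the stem.
By contrast the GEN suffix keeps its initial [d] throughout — that segment must be underlying.
So the underlying form is /-to/, and voiceless stops become voiced after a nasal.

/-to/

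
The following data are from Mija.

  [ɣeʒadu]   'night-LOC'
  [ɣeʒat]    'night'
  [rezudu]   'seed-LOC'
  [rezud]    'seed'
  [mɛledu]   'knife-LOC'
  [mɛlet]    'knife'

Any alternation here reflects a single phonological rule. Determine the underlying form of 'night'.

/ɣeʒat/

'night' shows [d] ~ [t] at the end of the stem ([ɣeʒadu] vs [ɣeʒat]).
But 'seed' keeps [d] in both environments ([rezudu], [rezud]), so there is no rule changing /d/ to [t] in isolation.
The underlying segment must be /t/; voiceless stops become voiced between vowels, yielding [d] there.
So 'night' = /ɣeʒat/.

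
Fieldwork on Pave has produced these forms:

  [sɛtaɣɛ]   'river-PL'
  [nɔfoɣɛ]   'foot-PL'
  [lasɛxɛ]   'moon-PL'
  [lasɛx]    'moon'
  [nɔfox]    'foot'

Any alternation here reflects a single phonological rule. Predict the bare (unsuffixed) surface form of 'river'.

The root 'foot' surfaces as [nɔfox] and [nɔfoɣɛ], with a stem-final [x] ~ [ɣ] alternation.
If /x/ were underlying and a rule turned it into [ɣ] before the PL suffix, 'moon' would also alternate; but it has [x] in both [lasɛx] and [lasɛxɛ].
So /ɣ/ is underlying, and a rule of word-final obstruent devoicing — voiced obstruents become voiceless word-finally — gives [x].
The one attested form of 'river', [sɛtaɣɛ], shows underlying /sɛtaɣ/. Applying the same rule word-finally gives [sɛtax].

[sɛtax]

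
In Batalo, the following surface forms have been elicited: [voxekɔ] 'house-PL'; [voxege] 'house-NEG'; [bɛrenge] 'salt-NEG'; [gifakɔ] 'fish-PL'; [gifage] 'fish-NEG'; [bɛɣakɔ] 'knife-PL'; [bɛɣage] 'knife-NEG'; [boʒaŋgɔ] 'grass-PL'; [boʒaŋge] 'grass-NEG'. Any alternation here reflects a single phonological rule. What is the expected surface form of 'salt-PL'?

The PL suffix surfaces as [-gɔ] and [-kɔ], depending on the final segment of the stem.
The NEG suffix, which begins with [g], is invariant after every stem; so [g] is not altered by any rule here.
So the underlying form is /-kɔ/, and voiceless stops become voiced after a nasal.
After 'salt', which ends in a nasal, the suffix surfaces as [-gɔ], giving [bɛrengɔ].

[bɛrengɔ]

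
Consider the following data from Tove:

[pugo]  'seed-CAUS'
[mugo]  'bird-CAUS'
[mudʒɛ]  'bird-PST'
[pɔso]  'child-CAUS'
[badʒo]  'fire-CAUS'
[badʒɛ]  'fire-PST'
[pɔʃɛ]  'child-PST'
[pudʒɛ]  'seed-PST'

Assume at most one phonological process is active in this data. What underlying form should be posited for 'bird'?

'bird' shows [dʒ] ~ [g] at the end of the stem ([mudʒɛ] vs [mugo]).
Compare 'fire', with invariant [dʒ] in [badʒɛ] and [badʒo]: an analysis with underlying /dʒ/ and a rule producing [g] before the CAUS suffix would wrongly predict alternation here too.
So /g/ is underlying, and a rule of palatalization before a front vowel — /g/ and /s/ become palato-alveolar [dʒ] and [ʃ] before a front vowel — gives [dʒ].
So 'bird' = /mug/.

/mug/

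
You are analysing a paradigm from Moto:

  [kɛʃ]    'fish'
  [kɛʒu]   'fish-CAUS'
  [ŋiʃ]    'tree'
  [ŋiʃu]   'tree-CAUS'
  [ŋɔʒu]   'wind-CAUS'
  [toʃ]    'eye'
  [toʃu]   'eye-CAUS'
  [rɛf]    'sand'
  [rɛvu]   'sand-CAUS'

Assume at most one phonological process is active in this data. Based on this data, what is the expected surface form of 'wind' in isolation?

[ŋɔʃ]

The root 'fish' surfaces as [kɛʃ] and [kɛʒu], with a stem-final [ʃ] ~ [ʒ] alternation.
If /ʃ/ were underlying and a rule turned it into [ʒ] before the CAUS suffix, 'tree' would also alternate; but it has [ʃ] in both [ŋiʃ] and [ŋiʃu].
So /ʒ/ is underlying, and a rule of word-final obstruent devoicing — voiced obstruents become voiceless word-finally — gives [ʃ].
The one attested form of 'wind', [ŋɔʒu], shows underlying /ŋɔʒ/. Applying the same rule word-finally gives [ŋɔʃ].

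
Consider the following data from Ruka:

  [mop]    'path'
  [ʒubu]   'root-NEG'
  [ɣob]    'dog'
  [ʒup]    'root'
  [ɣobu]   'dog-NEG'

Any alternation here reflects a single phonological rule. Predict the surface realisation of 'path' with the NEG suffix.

The root 'root' surfaces as [ʒup] and [ʒubu], with a stem-final [p] ~ [b] alternation.
If /b/ were underlying and a rule turned it into [p] in isolation, 'dog' would also alternate; but it has [b] in both [ɣob] and [ɣobu].
Therefore /p/ is basic and [b] is derived by intervocalic voicing (voiceless stops become voiced between vowels).
The one attested form of 'path', [mop], shows underlying /mop/. Applying the same rule between vowels gives [mobu].

[mobu]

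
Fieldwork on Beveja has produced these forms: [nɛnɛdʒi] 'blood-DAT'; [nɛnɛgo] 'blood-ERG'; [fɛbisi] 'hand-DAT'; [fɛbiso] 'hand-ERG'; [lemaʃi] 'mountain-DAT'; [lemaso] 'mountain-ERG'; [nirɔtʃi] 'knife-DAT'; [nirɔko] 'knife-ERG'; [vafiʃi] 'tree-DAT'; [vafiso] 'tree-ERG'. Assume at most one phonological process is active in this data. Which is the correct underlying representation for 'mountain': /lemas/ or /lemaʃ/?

/lemaʃ/

The root 'mountain' surfaces as [lemaʃi] and [lemaso], with a stem-final [ʃ] ~ [s] alternation.
But 'hand' keeps [s] in both environments ([fɛbisi], [fɛbiso]), so there is no rule changing /s/ to [ʃ] before the DAT suffix.
So /ʃ/ is underlying, and a rule of depalatalization — palato-alveolar /tʃ/, /dʒ/ and /ʃ/ become [k], [g] and [s] when no front vowel follows — gives [s].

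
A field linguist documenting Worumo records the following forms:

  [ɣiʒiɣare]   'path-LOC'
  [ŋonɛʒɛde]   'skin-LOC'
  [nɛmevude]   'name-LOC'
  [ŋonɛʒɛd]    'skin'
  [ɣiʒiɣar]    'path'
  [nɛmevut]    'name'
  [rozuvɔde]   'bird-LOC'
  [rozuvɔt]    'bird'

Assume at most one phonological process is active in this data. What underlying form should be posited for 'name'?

In [nɛmevude] and [nɛmevut] the final segment of 'name' alternates: [d] ~ [t].
Compare 'skin', with invariant [d] in [ŋonɛʒɛde] and [ŋonɛʒɛd]: an analysis with underlying /d/ and a rule producing [t] in isolation would wrongly predict alternation here too.
The alternation reflects intervocalic voicing: voiceless stops become voiced between vowels. /t/ is underlying.
The underlying form of 'name' is therefore /nɛmevut/.

/nɛmevut/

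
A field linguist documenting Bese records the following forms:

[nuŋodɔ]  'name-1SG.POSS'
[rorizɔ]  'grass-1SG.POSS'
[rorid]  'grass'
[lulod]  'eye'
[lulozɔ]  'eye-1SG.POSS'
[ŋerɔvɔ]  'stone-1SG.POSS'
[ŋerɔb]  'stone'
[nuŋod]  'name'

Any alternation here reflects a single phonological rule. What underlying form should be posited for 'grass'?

/roriz/

The root 'grass' surfaces as [rorizɔ] and [rorid], with a stem-final [z] ~ [d] alternation.
But 'name' keeps [d] in both environments ([nuŋodɔ], [nuŋod]), so there is no rule changing /d/ to [z] before the 1SG.POSS suffix.
The underlying segment must be /z/; voiced fricatives become stops word-finally, yielding [d] there.
Hence 'grass' is /roriz/ underlyingly.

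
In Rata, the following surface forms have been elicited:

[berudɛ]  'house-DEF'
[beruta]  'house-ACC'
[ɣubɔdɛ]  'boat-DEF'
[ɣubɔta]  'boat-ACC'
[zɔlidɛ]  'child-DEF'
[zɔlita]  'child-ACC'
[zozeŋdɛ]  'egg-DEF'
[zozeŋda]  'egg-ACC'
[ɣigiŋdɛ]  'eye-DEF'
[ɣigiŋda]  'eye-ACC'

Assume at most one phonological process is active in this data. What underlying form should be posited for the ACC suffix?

The ACC suffix surfaces as [-da] and [-ta], depending on the final segment of the stem.
By contrast the DEF suffix keeps its initial [d] throughout — that segment must be underlying.
So the underlying form is /-ta/, and voiceless stops become voiced after a nasal.

/-ta/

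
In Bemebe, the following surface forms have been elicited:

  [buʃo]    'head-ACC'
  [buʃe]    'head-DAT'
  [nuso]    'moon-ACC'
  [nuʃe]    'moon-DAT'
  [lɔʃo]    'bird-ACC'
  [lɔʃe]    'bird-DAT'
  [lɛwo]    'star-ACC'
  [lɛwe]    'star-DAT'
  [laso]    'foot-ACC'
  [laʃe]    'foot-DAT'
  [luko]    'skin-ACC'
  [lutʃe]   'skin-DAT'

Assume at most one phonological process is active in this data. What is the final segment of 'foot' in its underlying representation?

The stem for 'foot' ends in [s] in [laso] but [ʃ] in [laʃe].
Compare 'bird', with invariant [ʃ] in [lɔʃo] and [lɔʃe]: an analysis with underlying /ʃ/ and a rule producing [s] before the ACC suffix would wrongly predict alternation here too.
Therefore /s/ is basic and [ʃ] is derived by palatalization before a front vowel (/k/ and /s/ become palato-alveolar [tʃ] and [ʃ] before a front vowel).

/s/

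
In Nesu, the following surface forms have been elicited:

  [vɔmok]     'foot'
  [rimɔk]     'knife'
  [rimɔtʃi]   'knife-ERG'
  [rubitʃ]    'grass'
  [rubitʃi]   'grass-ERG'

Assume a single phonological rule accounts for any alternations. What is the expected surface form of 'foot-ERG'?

[vɔmotʃi]

The stem for 'knife' ends in [k] in [rimɔk] but [tʃ] in [rimɔtʃi].
The stem 'grass' ([rubitʃ], [rubitʃi]) shows [tʃ] unchanged in both environments, so [tʃ] cannot be basic with [k] derived in isolation.
The alternation reflects palatalization before a front vowel: /k/ becomes palato-alveolar [tʃ] before a front vowel. /k/ is underlying.
The one attested form of 'foot', [vɔmok], shows underlying /vɔmok/. Applying the same rule before a front vowel gives [vɔmotʃi].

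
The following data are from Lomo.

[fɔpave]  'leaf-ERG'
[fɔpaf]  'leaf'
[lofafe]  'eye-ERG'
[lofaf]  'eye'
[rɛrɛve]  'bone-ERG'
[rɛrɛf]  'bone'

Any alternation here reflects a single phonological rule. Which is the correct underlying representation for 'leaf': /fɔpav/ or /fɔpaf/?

In [fɔpave] and [fɔpaf] the final segment of 'leaf' alternates: [v] ~ [f].
The stem 'eye' ([lofafe], [lofaf]) shows [f] unchanged in both environments, so [f] cannot be basic with [v] derived before the ERG suffix.
So /v/ is underlying, and a rule of word-final obstruent devoicing — voiced obstruents become voiceless word-finally — gives [f].

/fɔpav/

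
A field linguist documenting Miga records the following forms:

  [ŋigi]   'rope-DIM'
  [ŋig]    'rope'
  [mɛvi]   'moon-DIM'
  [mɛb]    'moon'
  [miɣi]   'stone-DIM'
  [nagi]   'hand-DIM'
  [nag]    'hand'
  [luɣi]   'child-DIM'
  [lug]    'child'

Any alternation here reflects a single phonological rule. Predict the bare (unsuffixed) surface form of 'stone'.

The root 'child' surfaces as [luɣi] and [lug], with a stem-final [ɣ] ~ [g] alternation.
If /g/ were underlying and a rule turned it into [ɣ] before the DIM suffix, 'hand' would also alternate; but it has [g] in both [nagi] and [nag].
The alternation reflects word-final hardening: voiced fricatives become stops word-finally. /ɣ/ is underlying.
The one attested form of 'stone', [miɣi], shows underlying /miɣ/. Applying the same rule word-finally gives [mig].

[mig]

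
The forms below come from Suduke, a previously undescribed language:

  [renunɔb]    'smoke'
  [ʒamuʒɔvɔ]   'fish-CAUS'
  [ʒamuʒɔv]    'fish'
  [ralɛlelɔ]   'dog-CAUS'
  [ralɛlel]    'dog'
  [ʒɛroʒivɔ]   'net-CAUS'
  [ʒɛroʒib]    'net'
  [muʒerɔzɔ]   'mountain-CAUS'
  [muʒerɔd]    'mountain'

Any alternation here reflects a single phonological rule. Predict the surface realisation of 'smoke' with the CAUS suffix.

The root 'net' surfaces as [ʒɛroʒivɔ] and [ʒɛroʒib], with a stem-final [v] ~ [b] alternation.
Compare 'fish', with invariant [v] in [ʒamuʒɔvɔ] and [ʒamuʒɔv]: an analysis with underlying /v/ and a rule producing [b] in isolation would wrongly predict alternation here too.
The alternation reflects intervocalic spirantization: voiced stops become fricatives between vowels. /b/ is underlying.
The one attested form of 'smoke', [renunɔb], shows underlying /renunɔb/. Applying the same rule between vowels gives [renunɔvɔ].

[renunɔvɔ]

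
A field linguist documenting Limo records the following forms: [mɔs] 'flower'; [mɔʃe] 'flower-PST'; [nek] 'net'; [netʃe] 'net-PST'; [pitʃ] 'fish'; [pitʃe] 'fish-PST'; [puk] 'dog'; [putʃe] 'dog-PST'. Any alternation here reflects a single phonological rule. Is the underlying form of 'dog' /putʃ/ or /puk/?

The stem for 'dog' ends in [k] in [puk] but [tʃ] in [putʃe].
If /tʃ/ were underlying and a rule turned it into [k] in isolation, 'fish' would also alternate; but it has [tʃ] in both [pitʃ] and [pitʃe].
The underlying segment must be /k/; /k/ and /s/ become palato-alveolar [tʃ] and [ʃ] before a front vowel, yielding [tʃ] there.

/puk/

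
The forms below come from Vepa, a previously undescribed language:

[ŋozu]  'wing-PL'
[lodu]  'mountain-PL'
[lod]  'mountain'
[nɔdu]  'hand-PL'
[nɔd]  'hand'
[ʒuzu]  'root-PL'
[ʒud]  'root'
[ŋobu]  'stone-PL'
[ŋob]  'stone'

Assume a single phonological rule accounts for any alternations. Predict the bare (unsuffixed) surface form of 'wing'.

In [ʒuzu] and [ʒud] the final segment of 'root' alternates: [z] ~ [d].
The stem 'mountain' ([lodu], [lod]) shows [d] unchanged in both environments, so [d] cannot be basic with [z] derived before the PL suffix.
Therefore /z/ is basic and [d] is derived by word-final hardening (voiced fricatives become stops word-finally).
The one attested form of 'wing', [ŋozu], shows underlying /ŋoz/. Applying the same rule word-finally gives [ŋod].

[ŋod]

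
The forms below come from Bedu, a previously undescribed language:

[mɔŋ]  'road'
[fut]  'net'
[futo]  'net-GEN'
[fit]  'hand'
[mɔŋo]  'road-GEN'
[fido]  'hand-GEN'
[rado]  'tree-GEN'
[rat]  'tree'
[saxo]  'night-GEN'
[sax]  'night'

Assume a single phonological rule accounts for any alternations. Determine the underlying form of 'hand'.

In [fido] and [fit] the final segment of 'hand' alternates: [d] ~ [t].
The stem 'net' ([futo], [fut]) shows [t] unchanged in both environments, so [t] cannot be basic with [d] derived before the GEN suffix.
So /d/ is underlying, and a rule of word-final obstruent devoicing — voiced obstruents become voiceless word-finally — gives [t].
So 'hand' = /fid/.

/fid/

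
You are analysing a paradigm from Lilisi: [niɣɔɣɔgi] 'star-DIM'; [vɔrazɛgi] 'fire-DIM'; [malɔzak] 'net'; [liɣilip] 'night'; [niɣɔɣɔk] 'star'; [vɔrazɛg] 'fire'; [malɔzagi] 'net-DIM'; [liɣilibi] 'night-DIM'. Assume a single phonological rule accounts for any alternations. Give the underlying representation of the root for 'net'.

/malɔzak/

In [malɔzagi] and [malɔzak] the final segment of 'net' alternates: [g] ~ [k].
The stem 'fire' ([vɔrazɛgi], [vɔrazɛg]) shows [g] unchanged in both environments, so [g] cannot be basic with [k] derived in isolation.
Therefore /k/ is basic and [g] is derived by intervocalic voicing (voiceless stops become voiced between vowels).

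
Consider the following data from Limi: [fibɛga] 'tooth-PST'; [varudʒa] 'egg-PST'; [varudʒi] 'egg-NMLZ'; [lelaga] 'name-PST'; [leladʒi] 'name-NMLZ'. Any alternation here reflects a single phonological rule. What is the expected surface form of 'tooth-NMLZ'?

[fibɛdʒi]

The stem for 'name' ends in [g] in [lelaga] but [dʒ] in [leladʒi].
But 'egg' keeps [dʒ] in both environments ([varudʒa], [varudʒi]), so there is no rule changing /dʒ/ to [g] before the PST suffix.
So /g/ is underlying, and a rule of palatalization before a front vowel — /g/ becomes palato-alveolar [dʒ] before a front vowel — gives [dʒ].
From [fibɛga] the stem 'tooth' is /fibɛg/; before a front vowel this yields [fibɛdʒi].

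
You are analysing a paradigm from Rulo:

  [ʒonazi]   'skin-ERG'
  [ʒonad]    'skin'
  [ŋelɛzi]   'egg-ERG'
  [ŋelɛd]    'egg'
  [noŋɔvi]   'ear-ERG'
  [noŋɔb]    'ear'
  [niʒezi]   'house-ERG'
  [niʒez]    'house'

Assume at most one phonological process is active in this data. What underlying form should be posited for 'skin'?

/ʒonad/

The stem for 'skin' ends in [z] in [ʒonazi] but [d] in [ʒonad].
If /z/ were underlying and a rule turned it into [d] in isolation, 'house' would also alternate; but it has [z] in both [niʒezi] and [niʒez].
So /d/ is underlying, and a rule of intervocalic spirantization — voiced stops become fricatives between vowels — gives [z].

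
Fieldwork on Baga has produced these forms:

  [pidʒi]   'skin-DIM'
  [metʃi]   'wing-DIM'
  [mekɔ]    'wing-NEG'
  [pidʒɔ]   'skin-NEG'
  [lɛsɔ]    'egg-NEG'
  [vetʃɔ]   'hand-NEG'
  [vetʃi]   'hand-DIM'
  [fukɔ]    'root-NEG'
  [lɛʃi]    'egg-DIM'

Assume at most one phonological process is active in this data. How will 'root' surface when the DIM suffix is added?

[futʃi]

'wing' shows [tʃ] ~ [k] at the end of the stem ([metʃi] vs [mekɔ]).
Compare 'hand', with invariant [tʃ] in [vetʃi] and [vetʃɔ]: an analysis with underlying /tʃ/ and a rule producing [k] before the NEG suffix would wrongly predict alternation here too.
So /k/ is underlying, and a rule of palatalization before a front vowel — /k/ and /s/ become palato-alveolar [tʃ] and [ʃ] before a front vowel — gives [tʃ].
The one attested form of 'root', [fukɔ], shows underlying /fuk/. Applying the same rule before a front vowel gives [futʃi].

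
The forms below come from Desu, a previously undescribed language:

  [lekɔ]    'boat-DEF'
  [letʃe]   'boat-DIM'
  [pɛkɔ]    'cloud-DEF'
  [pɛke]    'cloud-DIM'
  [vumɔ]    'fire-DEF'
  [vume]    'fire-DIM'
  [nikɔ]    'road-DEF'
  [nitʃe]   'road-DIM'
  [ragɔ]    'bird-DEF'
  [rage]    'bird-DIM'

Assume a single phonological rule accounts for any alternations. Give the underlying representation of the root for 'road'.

/nitʃ/

The stem for 'road' ends in [k] in [nikɔ] but [tʃ] in [nitʃe].
If /k/ were underlying and a rule turned it into [tʃ] before the DIM suffix, 'cloud' would also alternate; but it has [k] in both [pɛkɔ] and [pɛke].
The alternation reflects depalatalization: palato-alveolar /tʃ/ becomes [k] when no front vowel follows. /tʃ/ is underlying.
Hence 'road' is /nitʃ/ underlyingly.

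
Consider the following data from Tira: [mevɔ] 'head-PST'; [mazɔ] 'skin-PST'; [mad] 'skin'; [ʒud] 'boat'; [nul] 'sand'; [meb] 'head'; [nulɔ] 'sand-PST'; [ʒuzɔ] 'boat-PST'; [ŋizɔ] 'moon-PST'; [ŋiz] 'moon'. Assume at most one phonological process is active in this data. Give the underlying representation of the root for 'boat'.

/ʒud/

'boat' shows [z] ~ [d] at the end of the stem ([ʒuzɔ] vs [ʒud]).
If /z/ were underlying and a rule turned it into [d] in isolation, 'moon' would also alternate; but it has [z] in both [ŋizɔ] and [ŋiz].
The underlying segment must be /d/; voiced stops become fricatives between vowels, yielding [z] there.
Hence 'boat' is /ʒud/ underlyingly.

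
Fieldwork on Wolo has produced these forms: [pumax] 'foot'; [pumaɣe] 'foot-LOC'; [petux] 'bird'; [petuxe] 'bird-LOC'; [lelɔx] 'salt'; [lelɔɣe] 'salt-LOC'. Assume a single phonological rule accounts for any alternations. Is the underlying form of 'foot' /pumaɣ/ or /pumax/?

The stem for 'foot' ends in [x] in [pumax] but [ɣ] in [pumaɣe].
But 'bird' keeps [x] in both environments ([petux], [petuxe]), so there is no rule changing /x/ to [ɣ] before the LOC suffix.
So /ɣ/ is underlying, and a rule of word-final obstruent devoicing — voiced obstruents become voiceless word-finally — gives [x].

/pumaɣ/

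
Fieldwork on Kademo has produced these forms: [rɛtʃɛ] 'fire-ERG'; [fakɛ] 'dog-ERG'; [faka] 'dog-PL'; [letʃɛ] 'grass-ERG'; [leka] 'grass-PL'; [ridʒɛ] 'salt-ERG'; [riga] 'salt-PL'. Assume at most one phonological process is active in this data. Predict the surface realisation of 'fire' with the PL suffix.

In [letʃɛ] and [leka] the final segment of 'grass' alternates: [tʃ] ~ [k].
If /k/ were underlying and a rule turned it into [tʃ] before the ERG suffix, 'dog' would also alternate; but it has [k] in both [fakɛ] and [faka].
The alternation reflects depalatalization: palato-alveolar /tʃ/ and /dʒ/ become [k] and [g] when no front vowel follows. /tʃ/ is underlying.
The one attested form of 'fire', [rɛtʃɛ], shows underlying /rɛtʃ/. Applying the same rule when no front vowel follows gives [rɛka].

[rɛka]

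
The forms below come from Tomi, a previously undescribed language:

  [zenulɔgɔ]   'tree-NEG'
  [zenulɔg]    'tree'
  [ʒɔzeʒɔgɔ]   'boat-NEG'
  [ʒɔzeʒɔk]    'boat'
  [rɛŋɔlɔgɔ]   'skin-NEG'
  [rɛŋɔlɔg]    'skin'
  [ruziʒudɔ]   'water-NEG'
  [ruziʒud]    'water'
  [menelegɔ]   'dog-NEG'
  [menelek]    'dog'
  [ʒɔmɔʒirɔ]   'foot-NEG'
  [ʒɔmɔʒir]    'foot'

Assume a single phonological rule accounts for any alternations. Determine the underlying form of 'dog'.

/menelek/

In [menelegɔ] and [menelek] the final segment of 'dog' alternates: [g] ~ [k].
Compare 'skin', with invariant [g] in [rɛŋɔlɔgɔ] and [rɛŋɔlɔg]: an analysis with underlying /g/ and a rule producing [k] in isolation would wrongly predict alternation here too.
The alternation reflects intervocalic voicing: voiceless stops become voiced between vowels. /k/ is underlying.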